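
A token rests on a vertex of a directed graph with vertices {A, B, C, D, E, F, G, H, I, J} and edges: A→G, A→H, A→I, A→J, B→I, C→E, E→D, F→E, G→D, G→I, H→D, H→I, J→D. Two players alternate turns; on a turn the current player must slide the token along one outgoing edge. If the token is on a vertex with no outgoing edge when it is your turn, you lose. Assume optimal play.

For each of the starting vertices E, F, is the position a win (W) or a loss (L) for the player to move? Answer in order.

E: W, F: L

Compute win/loss labels from the base case upward. A position with no move is L. Any other position is W if it can reach an L in one move, else L.
Every edge goes from a vertex to one that appears earlier in the order D, I, J, E, G, C, B, H, A, F, so processing vertices in that order labels each vertex after all of its successors.
D: no outgoing edge → L
I: no outgoing edge → L
J: W (go to D, an L position)
E: W (go to D, an L position)
G: W (go to I, an L position)
C: L (sole option E(W) is W)
B: W (go to I, an L position)
H: W (go to I, an L position)
A: W (go to I, an L position)
F: L (sole option E(W) is W)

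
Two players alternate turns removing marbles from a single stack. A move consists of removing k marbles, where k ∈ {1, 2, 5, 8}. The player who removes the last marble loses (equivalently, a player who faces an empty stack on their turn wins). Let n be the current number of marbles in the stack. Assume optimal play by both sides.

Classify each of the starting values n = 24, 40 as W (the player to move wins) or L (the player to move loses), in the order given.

Label each position W (a win for the player to move) or L (a loss). A position with no legal move is W; any other position is W exactly when some move reaches an L, and L when every move reaches a W.
n=0: no move; the opponent has just taken the last marble and therefore loses → W
n=1: →0(W) only, which is W, so L
n=2: →1(L), so W
n=3: →1(L), so W
n=4: →3(W), 2(W) — all W, so L
n=5: →4(L), so W
n=6: →4(L), so W
n=7: →6(W), 5(W), 2(W) — all W, so L
n=8: →7(L), so W
n=9: →7(L), so W
n=10: →9(W), 8(W), 5(W), 2(W) — all W, so L
n=11: →10(L), so W
n=12: →10(L), so W
n=13: →12(W), 11(W), 8(W), 5(W) — all W, so L
n=14: →13(L), so W
n=15: →13(L), so W
n=16: →15(W), 14(W), 11(W), 8(W) — all W, so L
n=17: →16(L), so W
n=18: →16(L), so W
n=19: →18(W), 17(W), 14(W), 11(W) — all W, so L
n=20: →19(L), so W
n=21: →19(L), so W
n=22: →21(W), 20(W), 17(W), 14(W) — all W, so L
n=23: →22(L), so W
n=24: →22(L), so W
n=25: →24(W), 23(W), 20(W), 17(W) — all W, so L
n=26: →25(L), so W
n=27: →25(L), so W
n=28: →27(W), 26(W), 23(W), 20(W) — all W, so L
n=29: →28(L), so W
n=30: →28(L), so W
n=31: →30(W), 29(W), 26(W), 23(W) — all W, so L
n=32: →31(L), so W
n=33: →31(L), so W
n=34: →33(W), 32(W), 29(W), 26(W) — all W, so L
n=35: →34(L), so W
n=36: →34(L), so W
n=37: →36(W), 35(W), 32(W), 29(W) — all W, so L
n=38: →37(L), so W
n=39: →37(L), so W
n=40: →39(W), 38(W), 35(W), 32(W) — all W, so L

24: W, 40: L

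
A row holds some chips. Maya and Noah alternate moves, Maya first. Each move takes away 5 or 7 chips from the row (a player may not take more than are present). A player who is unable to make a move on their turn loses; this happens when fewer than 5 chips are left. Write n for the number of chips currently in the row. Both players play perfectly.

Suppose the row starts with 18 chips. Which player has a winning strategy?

Maya wins.

Use the standard recursion: the mover loses at a terminal position; elsewhere, the mover wins exactly when some move hands the opponent an L position.
n=0: no move → L
n=1: no move → L
n=2: no move → L
n=3: no move → L
n=4: no move → L
n=5: can move to 0, which is L ⇒ W
n=6: can move to 1, which is L ⇒ W
n=7: can move to 2, which is L ⇒ W
n=8: can move to 3, which is L ⇒ W
n=9: can move to 4, which is L ⇒ W
n=10: can move to 3, which is L ⇒ W
n=11: can move to 4, which is L ⇒ W
n=12: moves to 7(W), 5(W); every one is W ⇒ L
n=13: moves to 8(W), 6(W); every one is W ⇒ L
n=14: moves to 9(W), 7(W); every one is W ⇒ L
n=15: moves to 10(W), 8(W); every one is W ⇒ L
n=16: moves to 11(W), 9(W); every one is W ⇒ L
n=17: can move to 12, which is L ⇒ W
n=18: can move to 13, which is L ⇒ W
From 18 Maya can remove 5, leaving 13, reaching an L position.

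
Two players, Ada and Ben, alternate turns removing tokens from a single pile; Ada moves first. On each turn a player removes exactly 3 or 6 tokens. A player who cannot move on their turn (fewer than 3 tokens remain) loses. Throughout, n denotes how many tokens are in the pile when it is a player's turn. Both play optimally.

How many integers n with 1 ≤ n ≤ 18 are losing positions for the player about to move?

6

Compute win/loss labels from the base case upward. A position with no move is L. Any other position is W if it can reach an L in one move, else L.
n=0: no move → L
n=1: no move → L
n=2: no move → L
n=3: can move to 0, which is L ⇒ W
n=4: can move to 1, which is L ⇒ W
n=5: can move to 2, which is L ⇒ W
n=6: can move to 0, which is L ⇒ W
n=7: can move to 1, which is L ⇒ W
n=8: can move to 2, which is L ⇒ W
n=9: moves to 6(W), 3(W); every one is W ⇒ L
n=10: moves to 7(W), 4(W); every one is W ⇒ L
n=11: moves to 8(W), 5(W); every one is W ⇒ L
n=12: can move to 9, which is L ⇒ W
n=13: can move to 10, which is L ⇒ W
n=14: can move to 11, which is L ⇒ W
n=15: can move to 9, which is L ⇒ W
n=16: can move to 10, which is L ⇒ W
n=17: can move to 11, which is L ⇒ W
n=18: moves to 15(W), 12(W); every one is W ⇒ L
L entries with 1 ≤ n ≤ 18 (n=0 is outside the asked range and is not counted): n = 1, 2, 9, 10, 11, 18; that makes 6.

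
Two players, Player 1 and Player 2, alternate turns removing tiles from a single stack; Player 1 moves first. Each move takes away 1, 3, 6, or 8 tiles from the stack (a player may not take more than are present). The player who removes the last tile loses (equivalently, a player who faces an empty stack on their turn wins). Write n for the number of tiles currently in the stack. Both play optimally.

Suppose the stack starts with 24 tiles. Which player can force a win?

Player 1 wins.

Work bottom-up. With no move the player to move wins. Otherwise the position is W if at least one move leads to an L position for the opponent, and L if every move leads to a W.
n=0: no move; the opponent has just taken the last tile and therefore loses → W
n=1: only reaches 0(W), which is W → L
n=2: reaches L-position 1 → W
n=3: only reaches 2(W), 0(W), all W → L
n=4: reaches L-position 3 → W
n=5: only reaches 4(W), 2(W), all W → L
n=6: reaches L-position 5 → W
n=7: reaches L-position 1 → W
n=8: reaches L-position 5 → W
n=9: reaches L-position 3 → W
n=10: only reaches 9(W), 7(W), 4(W), 2(W), all W → L
n=11: reaches L-position 10 → W
n=12: only reaches 11(W), 9(W), 6(W), 4(W), all W → L
n=13: reaches L-position 12 → W
n=14: only reaches 13(W), 11(W), 8(W), 6(W), all W → L
n=15: reaches L-position 14 → W
n=16: reaches L-position 10 → W
n=17: reaches L-position 14 → W
n=18: reaches L-position 12 → W
n=19: only reaches 18(W), 16(W), 13(W), 11(W), all W → L
n=20: reaches L-position 19 → W
n=21: only reaches 20(W), 18(W), 15(W), 13(W), all W → L
n=22: reaches L-position 21 → W
n=23: only reaches 22(W), 20(W), 17(W), 15(W), all W → L
n=24: reaches L-position 23 → W
From 24 Player 1 can remove 1, leaving 23, reaching an L position.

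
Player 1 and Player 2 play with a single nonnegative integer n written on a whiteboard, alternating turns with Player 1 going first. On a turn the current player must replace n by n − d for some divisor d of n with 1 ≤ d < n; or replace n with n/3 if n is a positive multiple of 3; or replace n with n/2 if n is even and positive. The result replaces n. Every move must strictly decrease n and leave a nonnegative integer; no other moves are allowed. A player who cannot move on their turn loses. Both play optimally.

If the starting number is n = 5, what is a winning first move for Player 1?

Move to 4.

Compute win/loss labels from the base case upward. A position with no move is L. Any other position is W if it can reach an L in one move, else L.
n=0: no move → L
n=1: no move → L
n=2: →1(L), so W
n=3: →1(L), so W
n=4: →2(W), 3(W) — all W, so L
n=5: →4(L), so W
From 5, the L positions reachable in one move are: 4.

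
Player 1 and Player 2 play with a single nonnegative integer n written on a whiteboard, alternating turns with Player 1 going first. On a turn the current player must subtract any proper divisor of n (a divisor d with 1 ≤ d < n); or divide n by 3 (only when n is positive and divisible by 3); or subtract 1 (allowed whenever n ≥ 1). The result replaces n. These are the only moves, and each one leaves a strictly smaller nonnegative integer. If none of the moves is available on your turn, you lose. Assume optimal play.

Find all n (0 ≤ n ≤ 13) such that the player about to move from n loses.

Label each position W (a win for the player to move) or L (a loss). A position with no legal move is L; any other position is W exactly when some move reaches an L, and L when every move reaches a W.
n=0: no move → L
n=1: reaches L-position 0 → W
n=2: only reaches 1(W), which is W → L
n=3: reaches L-position 2 → W
n=4: reaches L-position 2 → W
n=5: only reaches 4(W), which is W → L
n=6: reaches L-position 2 → W
n=7: only reaches 6(W), which is W → L
n=8: reaches L-position 7 → W
n=9: only reaches 3(W), 6(W), 8(W), all W → L
n=10: reaches L-position 5 → W
n=11: only reaches 10(W), which is W → L
n=12: reaches L-position 9 → W
n=13: only reaches 12(W), which is W → L
The losing starting values of n are exactly the entries labelled L in this table (7 of them).

0, 2, 5, 7, 9, 11, 13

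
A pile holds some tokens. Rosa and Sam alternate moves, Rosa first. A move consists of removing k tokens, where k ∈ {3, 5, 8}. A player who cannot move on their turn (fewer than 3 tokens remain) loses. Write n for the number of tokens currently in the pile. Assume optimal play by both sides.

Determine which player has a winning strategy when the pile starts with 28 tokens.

Rosa wins.

Compute win/loss labels from the base case upward. A position with no move is L. Any other position is W if it can reach an L in one move, else L.
n=0: no move → L
n=1: no move → L
n=2: no move → L
n=3: reaches L-position 0 → W
n=4: reaches L-position 1 → W
n=5: reaches L-position 2 → W
n=6: reaches L-position 1 → W
n=7: reaches L-position 2 → W
n=8: reaches L-position 0 → W
n=9: reaches L-position 1 → W
n=10: reaches L-position 2 → W
n=11: only reaches 8(W), 6(W), 3(W), all W → L
n=12: only reaches 9(W), 7(W), 4(W), all W → L
n=13: only reaches 10(W), 8(W), 5(W), all W → L
n=14: reaches L-position 11 → W
n=15: reaches L-position 12 → W
n=16: reaches L-position 13 → W
n=17: reaches L-position 12 → W
n=18: reaches L-position 13 → W
n=19: reaches L-position 11 → W
n=20: reaches L-position 12 → W
n=21: reaches L-position 13 → W
n=22: only reaches 19(W), 17(W), 14(W), all W → L
n=23: only reaches 20(W), 18(W), 15(W), all W → L
n=24: only reaches 21(W), 19(W), 16(W), all W → L
n=25: reaches L-position 22 → W
n=26: reaches L-position 23 → W
n=27: reaches L-position 24 → W
n=28: reaches L-position 23 → W
From 28 Rosa can remove 5, leaving 23, reaching an L position.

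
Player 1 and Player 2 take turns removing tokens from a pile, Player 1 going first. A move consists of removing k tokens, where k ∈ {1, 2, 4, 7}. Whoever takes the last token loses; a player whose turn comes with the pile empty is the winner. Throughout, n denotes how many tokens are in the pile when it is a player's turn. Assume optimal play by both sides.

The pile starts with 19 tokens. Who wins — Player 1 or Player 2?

Label each position W (a win for the player to move) or L (a loss). A position with no legal move is W; any other position is W exactly when some move reaches an L, and L when every move reaches a W.
n=0: no move; the opponent has just taken the last token and therefore loses → W
n=1: the only move is to 0(W), a W ⇒ L
n=2: can move to 1, which is L ⇒ W
n=3: can move to 1, which is L ⇒ W
n=4: moves to 3(W), 2(W), 0(W); every one is W ⇒ L
n=5: can move to 4, which is L ⇒ W
n=6: can move to 4, which is L ⇒ W
n=7: moves to 6(W), 5(W), 3(W), 0(W); every one is W ⇒ L
n=8: can move to 7, which is L ⇒ W
n=9: can move to 7, which is L ⇒ W
n=10: moves to 9(W), 8(W), 6(W), 3(W); every one is W ⇒ L
n=11: can move to 10, which is L ⇒ W
n=12: can move to 10, which is L ⇒ W
n=13: moves to 12(W), 11(W), 9(W), 6(W); every one is W ⇒ L
n=14: can move to 13, which is L ⇒ W
n=15: can move to 13, which is L ⇒ W
n=16: moves to 15(W), 14(W), 12(W), 9(W); every one is W ⇒ L
n=17: can move to 16, which is L ⇒ W
n=18: can move to 16, which is L ⇒ W
n=19: moves to 18(W), 17(W), 15(W), 12(W); every one is W ⇒ L
The starting position 19 is L: whatever Player 1 does, the opponent receives a W position.

Player 2 wins.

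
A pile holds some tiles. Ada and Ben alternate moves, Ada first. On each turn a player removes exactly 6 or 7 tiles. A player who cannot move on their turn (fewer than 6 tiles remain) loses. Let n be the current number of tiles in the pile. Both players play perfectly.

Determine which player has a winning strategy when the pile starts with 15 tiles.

Use the standard recursion: the mover loses at a terminal position; elsewhere, the mover wins exactly when some move hands the opponent an L position.
n=0: no move → L
n=1: no move → L
n=2: no move → L
n=3: no move → L
n=4: no move → L
n=5: no move → L
n=6: W (go to 0, an L position)
n=7: W (go to 1, an L position)
n=8: W (go to 2, an L position)
n=9: W (go to 3, an L position)
n=10: W (go to 4, an L position)
n=11: W (go to 5, an L position)
n=12: W (go to 5, an L position)
n=13: L (options 7(W), 6(W) are all W)
n=14: L (options 8(W), 7(W) are all W)
n=15: L (options 9(W), 8(W) are all W)
Every move from 15 reaches a W position, so the mover loses.

Ben wins.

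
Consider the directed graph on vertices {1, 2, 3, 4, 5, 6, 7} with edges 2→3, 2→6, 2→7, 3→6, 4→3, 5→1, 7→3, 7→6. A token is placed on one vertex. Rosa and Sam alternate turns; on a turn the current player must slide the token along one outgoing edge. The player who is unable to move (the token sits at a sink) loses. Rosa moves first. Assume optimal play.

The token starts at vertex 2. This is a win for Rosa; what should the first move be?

Work bottom-up. With no move the player to move loses. Otherwise the position is W if at least one move leads to an L position for the opponent, and L if every move leads to a W.
Every edge goes from a vertex to one that appears earlier in the order 6, 1, 3, 5, 7, 2, 4, so processing vertices in that order labels each vertex after all of its successors.
6: no outgoing edge → L
1: no outgoing edge → L
3: reaches L-position 6 → W
5: reaches L-position 1 → W
7: reaches L-position 6 → W
2: reaches L-position 6 → W
4: only reaches 3(W), which is W → L
From 2, the L positions reachable in one move are: 6.

Move to 6.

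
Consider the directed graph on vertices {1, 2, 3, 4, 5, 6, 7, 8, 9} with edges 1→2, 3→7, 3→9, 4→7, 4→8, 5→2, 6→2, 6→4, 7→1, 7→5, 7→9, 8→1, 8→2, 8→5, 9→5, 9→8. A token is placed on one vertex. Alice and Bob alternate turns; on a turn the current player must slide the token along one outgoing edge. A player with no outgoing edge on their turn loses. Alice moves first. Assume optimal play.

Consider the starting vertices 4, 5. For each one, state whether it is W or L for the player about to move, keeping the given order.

Compute win/loss labels from the base case upward. A position with no move is L. Any other position is W if it can reach an L in one move, else L.
Every edge goes from a vertex to one that appears earlier in the order 2, 5, 1, 8, 9, 7, 3, 4, 6, so processing vertices in that order labels each vertex after all of its successors.
2: no outgoing edge → L
5: →2(L), so W
1: →2(L), so W
8: →2(L), so W
9: →8(W), 5(W) — all W, so L
7: →9(L), so W
3: →9(L), so W
4: →7(W), 8(W) — all W, so L
6: →4(L), so W

4: L, 5: W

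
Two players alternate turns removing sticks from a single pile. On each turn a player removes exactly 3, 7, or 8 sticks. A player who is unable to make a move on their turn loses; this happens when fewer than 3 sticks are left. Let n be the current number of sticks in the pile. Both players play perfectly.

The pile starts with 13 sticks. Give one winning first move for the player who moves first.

Work bottom-up. With no move the player to move loses. Otherwise the position is W if at least one move leads to an L position for the opponent, and L if every move leads to a W.
n=0: no move → L
n=1: no move → L
n=2: no move → L
n=3: →0(L), so W
n=4: →1(L), so W
n=5: →2(L), so W
n=6: →3(W) only, which is W, so L
n=7: →0(L), so W
n=8: →1(L), so W
n=9: →6(L), so W
n=10: →2(L), so W
n=11: →8(W), 4(W), 3(W) — all W, so L
n=12: →9(W), 5(W), 4(W) — all W, so L
n=13: →6(L), so W
From 13, the L positions reachable in one move are: 6.

Remove 7, leaving 6.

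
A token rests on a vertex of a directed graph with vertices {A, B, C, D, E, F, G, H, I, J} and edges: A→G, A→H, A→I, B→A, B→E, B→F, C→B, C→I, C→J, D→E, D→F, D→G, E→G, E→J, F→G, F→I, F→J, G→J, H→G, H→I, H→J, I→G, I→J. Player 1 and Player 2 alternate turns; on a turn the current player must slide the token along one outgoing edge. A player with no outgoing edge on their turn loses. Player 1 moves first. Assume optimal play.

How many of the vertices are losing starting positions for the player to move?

Build the W/L table. Terminal = L. A non-terminal position is W if it has a move to some L; otherwise it is L.
Every edge goes from a vertex to one that appears earlier in the order J, G, E, I, H, A, F, B, D, C, so processing vertices in that order labels each vertex after all of its successors.
J: no outgoing edge → L
G: →J(L), so W
E: →J(L), so W
I: →J(L), so W
H: →J(L), so W
A: →H(W), I(W), G(W) — all W, so L
F: →J(L), so W
B: →A(L), so W
D: →F(W), E(W), G(W) — all W, so L
C: →J(L), so W
The L vertices are A, D, J; that is 3 in all.

3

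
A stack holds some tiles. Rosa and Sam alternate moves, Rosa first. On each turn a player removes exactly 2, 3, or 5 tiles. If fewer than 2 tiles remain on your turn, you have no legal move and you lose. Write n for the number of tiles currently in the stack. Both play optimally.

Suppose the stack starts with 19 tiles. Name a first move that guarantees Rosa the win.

Remove 5, leaving 14.

Label each position W (a win for the player to move) or L (a loss). A position with no legal move is L; any other position is W exactly when some move reaches an L, and L when every move reaches a W.
n=0: no move → L
n=1: no move → L
n=2: reaches L-position 0 → W
n=3: reaches L-position 1 → W
n=4: reaches L-position 1 → W
n=5: reaches L-position 0 → W
n=6: reaches L-position 1 → W
n=7: only reaches 5(W), 4(W), 2(W), all W → L
n=8: only reaches 6(W), 5(W), 3(W), all W → L
n=9: reaches L-position 7 → W
n=10: reaches L-position 8 → W
n=11: reaches L-position 8 → W
n=12: reaches L-position 7 → W
n=13: reaches L-position 8 → W
n=14: only reaches 12(W), 11(W), 9(W), all W → L
n=15: only reaches 13(W), 12(W), 10(W), all W → L
n=16: reaches L-position 14 → W
n=17: reaches L-position 15 → W
n=18: reaches L-position 15 → W
n=19: reaches L-position 14 → W
From 19, the L positions reachable in one move are: 14.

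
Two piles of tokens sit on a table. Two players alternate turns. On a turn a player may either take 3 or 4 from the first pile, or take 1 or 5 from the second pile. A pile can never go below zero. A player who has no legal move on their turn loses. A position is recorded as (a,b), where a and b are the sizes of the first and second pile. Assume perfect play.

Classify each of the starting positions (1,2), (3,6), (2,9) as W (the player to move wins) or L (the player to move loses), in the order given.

(1,2): L, (3,6): W, (2,9): W

Compute win/loss labels from the base case upward. A position with no move is L. Any other position is W if it can reach an L in one move, else L.
No move ever increases a pile, so every position that can arise here has a ≤ 3 and b ≤ 9; it is enough to label the cells with 0 ≤ a ≤ 3 and 0 ≤ b ≤ 9.
Every move lowers a or b (never raises either), so fill the grid row by row in increasing a, and left to right within a row: each cell's successors are then already labelled.
      b=0  b=1  b=2  b=3  b=4  b=5  b=6  b=7  b=8  b=9
a=0:    L    W    L    W    L    W    L    W    L    W
a=1:    L    W    L    W    L    W    L    W    L    W
a=2:    L    W    L    W    L    W    L    W    L    W
a=3:    W    L    W    L    W    L    W    L    W    L
Cells with no legal move (terminal, hence L): (0,0), (1,0), (2,0).
The remaining L cells, each justified by listing all of its moves:
(0,2): →(0,1)(W) only, which is W, so L
(0,4): →(0,3)(W) only, which is W, so L
(0,6): →(0,5)(W), (0,1)(W) — all W, so L
(0,8): →(0,7)(W), (0,3)(W) — all W, so L
(1,2): →(1,1)(W) only, which is W, so L
(1,4): →(1,3)(W) only, which is W, so L
(1,6): →(1,5)(W), (1,1)(W) — all W, so L
(1,8): →(1,7)(W), (1,3)(W) — all W, so L
(2,2): →(2,1)(W) only, which is W, so L
(2,4): →(2,3)(W) only, which is W, so L
(2,6): →(2,5)(W), (2,1)(W) — all W, so L
(2,8): →(2,7)(W), (2,3)(W) — all W, so L
(3,1): →(0,1)(W), (3,0)(W) — all W, so L
(3,3): →(0,3)(W), (3,2)(W) — all W, so L
(3,5): →(0,5)(W), (3,4)(W), (3,0)(W) — all W, so L
(3,7): →(0,7)(W), (3,6)(W), (3,2)(W) — all W, so L
(3,9): →(0,9)(W), (3,8)(W), (3,4)(W) — all W, so L
Every other cell has at least one move into one of the L cells above, so it is W.
(1,2): one of the L cells justified above, so L
(3,6): the move to (0,6) reaches an L cell, so W
(2,9): the move to (2,8) reaches an L cell, so W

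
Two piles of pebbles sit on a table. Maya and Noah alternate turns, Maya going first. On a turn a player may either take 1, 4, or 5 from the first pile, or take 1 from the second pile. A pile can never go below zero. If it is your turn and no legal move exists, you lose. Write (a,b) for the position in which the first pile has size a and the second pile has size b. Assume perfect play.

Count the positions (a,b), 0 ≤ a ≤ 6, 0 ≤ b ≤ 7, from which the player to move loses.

16

Compute win/loss labels from the base case upward. A position with no move is L. Any other position is W if it can reach an L in one move, else L.
Every move lowers a or b (never raises either), so fill the grid row by row in increasing a, and left to right within a row: each cell's successors are then already labelled.
      b=0  b=1  b=2  b=3  b=4  b=5  b=6  b=7
a=0:    L    W    L    W    L    W    L    W
a=1:    W    L    W    L    W    L    W    L
a=2:    L    W    L    W    L    W    L    W
a=3:    W    L    W    L    W    L    W    L
a=4:    W    W    W    W    W    W    W    W
a=5:    W    W    W    W    W    W    W    W
a=6:    W    W    W    W    W    W    W    W
Cells with no legal move (terminal, hence L): (0,0).
The remaining L cells, each justified by listing all of its moves:
(0,2): the only move is to (0,1)(W), a W ⇒ L
(0,4): the only move is to (0,3)(W), a W ⇒ L
(0,6): the only move is to (0,5)(W), a W ⇒ L
(1,1): moves to (0,1)(W), (1,0)(W); every one is W ⇒ L
(1,3): moves to (0,3)(W), (1,2)(W); every one is W ⇒ L
(1,5): moves to (0,5)(W), (1,4)(W); every one is W ⇒ L
(1,7): moves to (0,7)(W), (1,6)(W); every one is W ⇒ L
(2,0): the only move is to (1,0)(W), a W ⇒ L
(2,2): moves to (1,2)(W), (2,1)(W); every one is W ⇒ L
(2,4): moves to (1,4)(W), (2,3)(W); every one is W ⇒ L
(2,6): moves to (1,6)(W), (2,5)(W); every one is W ⇒ L
(3,1): moves to (2,1)(W), (3,0)(W); every one is W ⇒ L
(3,3): moves to (2,3)(W), (3,2)(W); every one is W ⇒ L
(3,5): moves to (2,5)(W), (3,4)(W); every one is W ⇒ L
(3,7): moves to (2,7)(W), (3,6)(W); every one is W ⇒ L
Every other cell has at least one move into one of the L cells above, so it is W.
L cells per row: a=0: 4, a=1: 4, a=2: 4, a=3: 4, a=4: 0, a=5: 0, a=6: 0; total 16.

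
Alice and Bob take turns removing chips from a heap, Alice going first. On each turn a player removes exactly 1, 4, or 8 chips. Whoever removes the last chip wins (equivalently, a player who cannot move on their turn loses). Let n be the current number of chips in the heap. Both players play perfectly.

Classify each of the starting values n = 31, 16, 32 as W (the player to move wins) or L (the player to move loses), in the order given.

Use the standard recursion: the mover loses at a terminal position; elsewhere, the mover wins exactly when some move hands the opponent an L position.
n=0: no move → L
n=1: →0(L), so W
n=2: →1(W) only, which is W, so L
n=3: →2(L), so W
n=4: →0(L), so W
n=5: →4(W), 1(W) — all W, so L
n=6: →5(L), so W
n=7: →6(W), 3(W) — all W, so L
n=8: →7(L), so W
n=9: →5(L), so W
n=10: →2(L), so W
n=11: →7(L), so W
n=12: →11(W), 8(W), 4(W) — all W, so L
n=13: →12(L), so W
n=14: →13(W), 10(W), 6(W) — all W, so L
n=15: →14(L), so W
n=16: →12(L), so W
n=17: →16(W), 13(W), 9(W) — all W, so L
n=18: →17(L), so W
n=19: →18(W), 15(W), 11(W) — all W, so L
n=20: →19(L), so W
n=21: →17(L), so W
n=22: →14(L), so W
n=23: →19(L), so W
n=24: →23(W), 20(W), 16(W) — all W, so L
n=25: →24(L), so W
n=26: →25(W), 22(W), 18(W) — all W, so L
n=27: →26(L), so W
n=28: →24(L), so W
n=29: →28(W), 25(W), 21(W) — all W, so L
n=30: →29(L), so W
n=31: →30(W), 27(W), 23(W) — all W, so L
n=32: →31(L), so W

31: L, 16: W, 32: W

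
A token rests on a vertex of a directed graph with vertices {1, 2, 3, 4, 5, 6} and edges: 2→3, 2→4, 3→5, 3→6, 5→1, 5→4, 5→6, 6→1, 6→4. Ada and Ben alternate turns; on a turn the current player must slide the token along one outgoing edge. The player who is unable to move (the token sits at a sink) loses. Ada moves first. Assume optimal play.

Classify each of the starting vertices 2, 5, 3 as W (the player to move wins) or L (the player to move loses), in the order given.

2: W, 5: W, 3: L

Compute win/loss labels from the base case upward. A position with no move is L. Any other position is W if it can reach an L in one move, else L.
Every edge goes from a vertex to one that appears earlier in the order 4, 1, 6, 5, 3, 2, so processing vertices in that order labels each vertex after all of its successors.
4: no outgoing edge → L
1: no outgoing edge → L
6: →1(L), so W
5: →1(L), so W
3: →5(W), 6(W) — all W, so L
2: →3(L), so W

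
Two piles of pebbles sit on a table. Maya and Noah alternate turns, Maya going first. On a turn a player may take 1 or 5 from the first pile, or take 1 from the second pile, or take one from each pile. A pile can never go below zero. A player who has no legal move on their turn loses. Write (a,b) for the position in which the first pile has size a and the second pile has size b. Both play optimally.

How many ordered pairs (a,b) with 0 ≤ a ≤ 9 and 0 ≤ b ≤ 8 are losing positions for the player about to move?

25

Use the standard recursion: the mover loses at a terminal position; elsewhere, the mover wins exactly when some move hands the opponent an L position.
Every move lowers a or b (never raises either), so fill the grid row by row in increasing a, and left to right within a row: each cell's successors are then already labelled.
      b=0  b=1  b=2  b=3  b=4  b=5  b=6  b=7  b=8
a=0:    L    W    L    W    L    W    L    W    L
a=1:    W    W    W    W    W    W    W    W    W
a=2:    L    W    L    W    L    W    L    W    L
a=3:    W    W    W    W    W    W    W    W    W
a=4:    L    W    L    W    L    W    L    W    L
a=5:    W    W    W    W    W    W    W    W    W
a=6:    L    W    L    W    L    W    L    W    L
a=7:    W    W    W    W    W    W    W    W    W
a=8:    L    W    L    W    L    W    L    W    L
a=9:    W    W    W    W    W    W    W    W    W
Cells with no legal move (terminal, hence L): (0,0).
The remaining L cells, each justified by listing all of its moves:
(0,2): only reaches (0,1)(W), which is W → L
(0,4): only reaches (0,3)(W), which is W → L
(0,6): only reaches (0,5)(W), which is W → L
(0,8): only reaches (0,7)(W), which is W → L
(2,0): only reaches (1,0)(W), which is W → L
(2,2): only reaches (1,2)(W), (2,1)(W), (1,1)(W), all W → L
(2,4): only reaches (1,4)(W), (2,3)(W), (1,3)(W), all W → L
(2,6): only reaches (1,6)(W), (2,5)(W), (1,5)(W), all W → L
(2,8): only reaches (1,8)(W), (2,7)(W), (1,7)(W), all W → L
(4,0): only reaches (3,0)(W), which is W → L
(4,2): only reaches (3,2)(W), (4,1)(W), (3,1)(W), all W → L
(4,4): only reaches (3,4)(W), (4,3)(W), (3,3)(W), all W → L
(4,6): only reaches (3,6)(W), (4,5)(W), (3,5)(W), all W → L
(4,8): only reaches (3,8)(W), (4,7)(W), (3,7)(W), all W → L
(6,0): only reaches (5,0)(W), (1,0)(W), all W → L
(6,2): only reaches (5,2)(W), (1,2)(W), (6,1)(W), (5,1)(W), all W → L
(6,4): only reaches (5,4)(W), (1,4)(W), (6,3)(W), (5,3)(W), all W → L
(6,6): only reaches (5,6)(W), (1,6)(W), (6,5)(W), (5,5)(W), all W → L
(6,8): only reaches (5,8)(W), (1,8)(W), (6,7)(W), (5,7)(W), all W → L
(8,0): only reaches (7,0)(W), (3,0)(W), all W → L
(8,2): only reaches (7,2)(W), (3,2)(W), (8,1)(W), (7,1)(W), all W → L
(8,4): only reaches (7,4)(W), (3,4)(W), (8,3)(W), (7,3)(W), all W → L
(8,6): only reaches (7,6)(W), (3,6)(W), (8,5)(W), (7,5)(W), all W → L
(8,8): only reaches (7,8)(W), (3,8)(W), (8,7)(W), (7,7)(W), all W → L
Every other cell has at least one move into one of the L cells above, so it is W.
L cells per row: a=0: 5, a=1: 0, a=2: 5, a=3: 0, a=4: 5, a=5: 0, a=6: 5, a=7: 0, a=8: 5, a=9: 0; total 25.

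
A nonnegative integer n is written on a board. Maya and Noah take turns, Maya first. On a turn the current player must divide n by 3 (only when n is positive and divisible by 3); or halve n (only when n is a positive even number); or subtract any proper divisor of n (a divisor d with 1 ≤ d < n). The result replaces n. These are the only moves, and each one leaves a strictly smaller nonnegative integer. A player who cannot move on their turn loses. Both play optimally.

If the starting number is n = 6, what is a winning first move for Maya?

Build the W/L table. Terminal = L. A non-terminal position is W if it has a move to some L; otherwise it is L.
n=0: no move → L
n=1: no move → L
n=2: can move to 1, which is L ⇒ W
n=3: can move to 1, which is L ⇒ W
n=4: moves to 2(W), 3(W); every one is W ⇒ L
n=5: can move to 4, which is L ⇒ W
n=6: can move to 4, which is L ⇒ W
From 6, the L positions reachable in one move are: 4.

Move to 4.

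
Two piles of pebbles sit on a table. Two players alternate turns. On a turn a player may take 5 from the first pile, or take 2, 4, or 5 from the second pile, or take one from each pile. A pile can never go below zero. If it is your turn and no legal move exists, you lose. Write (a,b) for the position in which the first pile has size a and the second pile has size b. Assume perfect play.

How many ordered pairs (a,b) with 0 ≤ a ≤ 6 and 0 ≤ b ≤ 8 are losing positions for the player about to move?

Positions with no move are L. A position that does have a move is losing for the player to move precisely when every available move leads to a winning position for the opponent. Fill in the labels:
Every move lowers a or b (never raises either), so fill the grid row by row in increasing a, and left to right within a row: each cell's successors are then already labelled.
      b=0  b=1  b=2  b=3  b=4  b=5  b=6  b=7  b=8
a=0:    L    L    W    W    W    W    W    L    L
a=1:    L    W    W    L    W    W    L    W    W
a=2:    L    W    W    L    W    W    L    W    W
a=3:    L    W    W    L    W    W    L    W    W
a=4:    L    W    W    L    W    W    L    W    W
a=5:    W    W    L    L    W    W    W    W    W
a=6:    W    L    L    W    W    W    W    W    L
Cells with no legal move (terminal, hence L): (0,0), (0,1), (1,0), (2,0), (3,0), (4,0).
The remaining L cells, each justified by listing all of its moves:
(0,7): only reaches (0,5)(W), (0,3)(W), (0,2)(W), all W → L
(0,8): only reaches (0,6)(W), (0,4)(W), (0,3)(W), all W → L
(1,3): only reaches (1,1)(W), (0,2)(W), all W → L
(1,6): only reaches (1,4)(W), (1,2)(W), (1,1)(W), (0,5)(W), all W → L
(2,3): only reaches (2,1)(W), (1,2)(W), all W → L
(2,6): only reaches (2,4)(W), (2,2)(W), (2,1)(W), (1,5)(W), all W → L
(3,3): only reaches (3,1)(W), (2,2)(W), all W → L
(3,6): only reaches (3,4)(W), (3,2)(W), (3,1)(W), (2,5)(W), all W → L
(4,3): only reaches (4,1)(W), (3,2)(W), all W → L
(4,6): only reaches (4,4)(W), (4,2)(W), (4,1)(W), (3,5)(W), all W → L
(5,2): only reaches (0,2)(W), (5,0)(W), (4,1)(W), all W → L
(5,3): only reaches (0,3)(W), (5,1)(W), (4,2)(W), all W → L
(6,1): only reaches (1,1)(W), (5,0)(W), all W → L
(6,2): only reaches (1,2)(W), (6,0)(W), (5,1)(W), all W → L
(6,8): only reaches (1,8)(W), (6,6)(W), (6,4)(W), (6,3)(W), (5,7)(W), all W → L
Every other cell has at least one move into one of the L cells above, so it is W.
L cells per row: a=0: 4, a=1: 3, a=2: 3, a=3: 3, a=4: 3, a=5: 2, a=6: 3; total 21.

21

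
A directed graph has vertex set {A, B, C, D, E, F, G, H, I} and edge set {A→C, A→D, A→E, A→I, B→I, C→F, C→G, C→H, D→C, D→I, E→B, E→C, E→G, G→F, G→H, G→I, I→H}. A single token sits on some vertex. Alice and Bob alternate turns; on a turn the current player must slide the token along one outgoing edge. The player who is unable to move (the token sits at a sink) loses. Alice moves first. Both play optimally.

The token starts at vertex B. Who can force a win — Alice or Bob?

Compute win/loss labels from the base case upward. A position with no move is L. Any other position is W if it can reach an L in one move, else L.
Every edge goes from a vertex to one that appears earlier in the order H, F, I, G, C, D, B, E, A, so processing vertices in that order labels each vertex after all of its successors.
H: no outgoing edge → L
F: no outgoing edge → L
I: W (go to H, an L position)
G: W (go to F, an L position)
C: W (go to F, an L position)
D: L (options C(W), I(W) are all W)
B: L (sole option I(W) is W)
E: W (go to B, an L position)
A: W (go to D, an L position)
Every move from B reaches a W position, so the mover loses.

Bob wins.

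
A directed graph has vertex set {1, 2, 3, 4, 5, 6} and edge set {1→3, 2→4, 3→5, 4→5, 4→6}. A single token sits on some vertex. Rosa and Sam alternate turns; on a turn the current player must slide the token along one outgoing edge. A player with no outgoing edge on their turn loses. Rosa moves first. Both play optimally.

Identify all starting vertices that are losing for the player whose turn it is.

Positions with no move are L. A position that does have a move is losing for the player to move precisely when every available move leads to a winning position for the opponent. Fill in the labels:
Every edge goes from a vertex to one that appears earlier in the order 5, 6, 4, 3, 2, 1, so processing vertices in that order labels each vertex after all of its successors.
5: no outgoing edge → L
6: no outgoing edge → L
4: can move to 6, which is L ⇒ W
3: can move to 5, which is L ⇒ W
2: the only move is to 4(W), a W ⇒ L
1: the only move is to 3(W), a W ⇒ L
Reading off the rows marked L gives the requested list; there are 4 such vertices.

1, 2, 5, 6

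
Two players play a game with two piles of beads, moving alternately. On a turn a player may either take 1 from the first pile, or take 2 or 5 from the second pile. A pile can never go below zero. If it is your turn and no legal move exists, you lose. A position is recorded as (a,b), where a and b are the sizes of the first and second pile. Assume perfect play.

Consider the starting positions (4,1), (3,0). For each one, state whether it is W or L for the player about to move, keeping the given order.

(4,1): L, (3,0): W

Positions with no move are L. A position that does have a move is losing for the player to move precisely when every available move leads to a winning position for the opponent. Fill in the labels:
No move ever increases a pile, so every position that can arise here has a ≤ 4 and b ≤ 1; it is enough to label the cells with 0 ≤ a ≤ 4 and 0 ≤ b ≤ 1.
Every move lowers a or b (never raises either), so fill the grid row by row in increasing a, and left to right within a row: each cell's successors are then already labelled.
      b=0  b=1
a=0:    L    L
a=1:    W    W
a=2:    L    L
a=3:    W    W
a=4:    L    L
Cells with no legal move (terminal, hence L): (0,0), (0,1).
The remaining L cells, each justified by listing all of its moves:
(2,0): the only move is to (1,0)(W), a W ⇒ L
(2,1): the only move is to (1,1)(W), a W ⇒ L
(4,0): the only move is to (3,0)(W), a W ⇒ L
(4,1): the only move is to (3,1)(W), a W ⇒ L
Every other cell has at least one move into one of the L cells above, so it is W.
(4,1): one of the L cells justified above, so L
(3,0): the move to (2,0) reaches an L cell, so W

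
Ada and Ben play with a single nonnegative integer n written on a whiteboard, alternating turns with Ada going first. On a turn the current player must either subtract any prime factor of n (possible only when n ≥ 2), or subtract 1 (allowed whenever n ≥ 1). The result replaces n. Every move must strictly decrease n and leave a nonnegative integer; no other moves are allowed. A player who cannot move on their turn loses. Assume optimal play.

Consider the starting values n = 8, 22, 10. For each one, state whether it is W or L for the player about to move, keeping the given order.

Positions with no move are L. A position that does have a move is losing for the player to move precisely when every available move leads to a winning position for the opponent. Fill in the labels:
n=0: no move → L
n=1: →0(L), so W
n=2: →0(L), so W
n=3: →0(L), so W
n=4: →2(W), 3(W) — all W, so L
n=5: →0(L), so W
n=6: →4(L), so W
n=7: →0(L), so W
n=8: →6(W), 7(W) — all W, so L
n=9: →8(L), so W
n=10: →8(L), so W
n=11: →0(L), so W
n=12: →9(W), 10(W), 11(W) — all W, so L
n=13: →0(L), so W
n=14: →12(L), so W
n=15: →12(L), so W
n=16: →14(W), 15(W) — all W, so L
n=17: →0(L), so W
n=18: →16(L), so W
n=19: →0(L), so W
n=20: →15(W), 18(W), 19(W) — all W, so L
n=21: →20(L), so W
n=22: →20(L), so W

8: L, 22: W, 10: W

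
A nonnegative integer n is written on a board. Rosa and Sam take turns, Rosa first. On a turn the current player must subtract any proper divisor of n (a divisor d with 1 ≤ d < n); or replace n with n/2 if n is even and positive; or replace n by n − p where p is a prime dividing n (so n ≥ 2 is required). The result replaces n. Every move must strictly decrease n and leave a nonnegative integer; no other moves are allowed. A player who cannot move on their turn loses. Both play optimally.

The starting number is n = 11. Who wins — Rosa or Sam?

Classify positions by backward induction: terminal positions (no move available) are L. From any other position, the mover wins iff some move reaches an L.
n=0: no move → L
n=1: no move → L
n=2: W (go to 0, an L position)
n=3: W (go to 0, an L position)
n=4: L (options 2(W), 3(W) are all W)
n=5: W (go to 0, an L position)
n=6: W (go to 4, an L position)
n=7: W (go to 0, an L position)
n=8: W (go to 4, an L position)
n=9: L (options 6(W), 8(W) are all W)
n=10: W (go to 9, an L position)
n=11: W (go to 0, an L position)
The starting position 11 is W: Rosa should move to 0, handing over an L position.

Rosa wins.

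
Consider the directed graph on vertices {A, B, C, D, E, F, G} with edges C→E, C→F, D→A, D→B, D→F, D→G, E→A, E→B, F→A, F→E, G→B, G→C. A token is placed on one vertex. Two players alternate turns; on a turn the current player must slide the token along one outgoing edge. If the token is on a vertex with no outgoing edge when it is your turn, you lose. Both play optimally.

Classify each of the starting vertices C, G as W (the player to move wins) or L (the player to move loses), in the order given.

C: L, G: W

Build the W/L table. Terminal = L. A non-terminal position is W if it has a move to some L; otherwise it is L.
Every edge goes from a vertex to one that appears earlier in the order A, B, E, F, C, G, D, so processing vertices in that order labels each vertex after all of its successors.
A: no outgoing edge → L
B: no outgoing edge → L
E: reaches L-position B → W
F: reaches L-position A → W
C: only reaches F(W), E(W), all W → L
G: reaches L-position C → W
D: reaches L-position B → W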